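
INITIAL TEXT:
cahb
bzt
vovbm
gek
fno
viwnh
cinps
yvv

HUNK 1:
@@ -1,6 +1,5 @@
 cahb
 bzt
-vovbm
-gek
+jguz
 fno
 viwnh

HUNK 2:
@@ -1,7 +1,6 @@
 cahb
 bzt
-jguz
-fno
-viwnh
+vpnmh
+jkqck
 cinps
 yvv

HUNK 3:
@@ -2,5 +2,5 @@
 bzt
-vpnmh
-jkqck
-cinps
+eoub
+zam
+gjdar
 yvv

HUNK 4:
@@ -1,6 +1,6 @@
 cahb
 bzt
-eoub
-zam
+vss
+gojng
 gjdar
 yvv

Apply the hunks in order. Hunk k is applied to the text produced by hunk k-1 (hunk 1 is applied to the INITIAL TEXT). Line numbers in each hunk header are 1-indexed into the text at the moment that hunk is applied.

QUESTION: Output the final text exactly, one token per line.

Hunk 1: at line 1 remove [vovbm,gek] add [jguz] -> 7 lines: cahb bzt jguz fno viwnh cinps yvv
Hunk 2: at line 1 remove [jguz,fno,viwnh] add [vpnmh,jkqck] -> 6 lines: cahb bzt vpnmh jkqck cinps yvv
Hunk 3: at line 2 remove [vpnmh,jkqck,cinps] add [eoub,zam,gjdar] -> 6 lines: cahb bzt eoub zam gjdar yvv
Hunk 4: at line 1 remove [eoub,zam] add [vss,gojng] -> 6 lines: cahb bzt vss gojng gjdar yvv

Answer: cahb
bzt
vss
gojng
gjdar
yvv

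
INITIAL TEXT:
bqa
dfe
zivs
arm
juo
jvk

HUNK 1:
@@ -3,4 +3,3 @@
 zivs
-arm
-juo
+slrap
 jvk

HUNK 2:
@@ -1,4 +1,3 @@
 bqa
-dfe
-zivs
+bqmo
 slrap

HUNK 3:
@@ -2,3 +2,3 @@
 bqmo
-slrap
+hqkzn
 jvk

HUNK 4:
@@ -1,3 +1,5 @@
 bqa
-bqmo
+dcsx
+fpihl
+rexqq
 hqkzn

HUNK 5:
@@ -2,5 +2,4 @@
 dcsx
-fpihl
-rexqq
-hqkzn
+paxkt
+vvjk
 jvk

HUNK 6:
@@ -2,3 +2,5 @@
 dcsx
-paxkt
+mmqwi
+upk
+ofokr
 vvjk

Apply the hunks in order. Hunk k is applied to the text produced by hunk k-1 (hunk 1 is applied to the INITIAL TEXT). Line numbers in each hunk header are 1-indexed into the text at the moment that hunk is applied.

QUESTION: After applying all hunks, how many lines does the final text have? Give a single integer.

Hunk 1: at line 3 remove [arm,juo] add [slrap] -> 5 lines: bqa dfe zivs slrap jvk
Hunk 2: at line 1 remove [dfe,zivs] add [bqmo] -> 4 lines: bqa bqmo slrap jvk
Hunk 3: at line 2 remove [slrap] add [hqkzn] -> 4 lines: bqa bqmo hqkzn jvk
Hunk 4: at line 1 remove [bqmo] add [dcsx,fpihl,rexqq] -> 6 lines: bqa dcsx fpihl rexqq hqkzn jvk
Hunk 5: at line 2 remove [fpihl,rexqq,hqkzn] add [paxkt,vvjk] -> 5 lines: bqa dcsx paxkt vvjk jvk
Hunk 6: at line 2 remove [paxkt] add [mmqwi,upk,ofokr] -> 7 lines: bqa dcsx mmqwi upk ofokr vvjk jvk
Final line count: 7

Answer: 7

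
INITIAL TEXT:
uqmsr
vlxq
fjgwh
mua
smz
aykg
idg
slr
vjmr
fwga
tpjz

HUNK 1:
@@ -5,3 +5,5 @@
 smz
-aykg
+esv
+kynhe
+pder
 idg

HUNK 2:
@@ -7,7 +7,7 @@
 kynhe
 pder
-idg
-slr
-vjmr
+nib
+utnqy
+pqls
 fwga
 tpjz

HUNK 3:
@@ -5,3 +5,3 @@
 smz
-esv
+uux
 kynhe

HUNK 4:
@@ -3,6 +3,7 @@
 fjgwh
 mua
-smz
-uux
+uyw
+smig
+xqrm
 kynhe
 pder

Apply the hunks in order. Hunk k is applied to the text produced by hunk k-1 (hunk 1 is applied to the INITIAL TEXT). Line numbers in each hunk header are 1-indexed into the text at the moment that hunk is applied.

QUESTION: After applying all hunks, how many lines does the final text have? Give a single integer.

Hunk 1: at line 5 remove [aykg] add [esv,kynhe,pder] -> 13 lines: uqmsr vlxq fjgwh mua smz esv kynhe pder idg slr vjmr fwga tpjz
Hunk 2: at line 7 remove [idg,slr,vjmr] add [nib,utnqy,pqls] -> 13 lines: uqmsr vlxq fjgwh mua smz esv kynhe pder nib utnqy pqls fwga tpjz
Hunk 3: at line 5 remove [esv] add [uux] -> 13 lines: uqmsr vlxq fjgwh mua smz uux kynhe pder nib utnqy pqls fwga tpjz
Hunk 4: at line 3 remove [smz,uux] add [uyw,smig,xqrm] -> 14 lines: uqmsr vlxq fjgwh mua uyw smig xqrm kynhe pder nib utnqy pqls fwga tpjz
Final line count: 14

Answer: 14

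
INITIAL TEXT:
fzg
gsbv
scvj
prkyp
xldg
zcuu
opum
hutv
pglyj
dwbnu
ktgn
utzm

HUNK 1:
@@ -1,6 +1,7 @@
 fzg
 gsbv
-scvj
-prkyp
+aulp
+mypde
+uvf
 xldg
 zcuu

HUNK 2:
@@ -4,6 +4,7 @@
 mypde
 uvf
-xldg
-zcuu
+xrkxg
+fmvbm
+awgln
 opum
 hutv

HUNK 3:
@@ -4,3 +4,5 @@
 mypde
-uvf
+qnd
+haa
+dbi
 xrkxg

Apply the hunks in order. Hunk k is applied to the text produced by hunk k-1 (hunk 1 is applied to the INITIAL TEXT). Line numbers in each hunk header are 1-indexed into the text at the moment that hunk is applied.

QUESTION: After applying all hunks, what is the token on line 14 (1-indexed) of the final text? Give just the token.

Answer: dwbnu

Derivation:
Hunk 1: at line 1 remove [scvj,prkyp] add [aulp,mypde,uvf] -> 13 lines: fzg gsbv aulp mypde uvf xldg zcuu opum hutv pglyj dwbnu ktgn utzm
Hunk 2: at line 4 remove [xldg,zcuu] add [xrkxg,fmvbm,awgln] -> 14 lines: fzg gsbv aulp mypde uvf xrkxg fmvbm awgln opum hutv pglyj dwbnu ktgn utzm
Hunk 3: at line 4 remove [uvf] add [qnd,haa,dbi] -> 16 lines: fzg gsbv aulp mypde qnd haa dbi xrkxg fmvbm awgln opum hutv pglyj dwbnu ktgn utzm
Final line 14: dwbnu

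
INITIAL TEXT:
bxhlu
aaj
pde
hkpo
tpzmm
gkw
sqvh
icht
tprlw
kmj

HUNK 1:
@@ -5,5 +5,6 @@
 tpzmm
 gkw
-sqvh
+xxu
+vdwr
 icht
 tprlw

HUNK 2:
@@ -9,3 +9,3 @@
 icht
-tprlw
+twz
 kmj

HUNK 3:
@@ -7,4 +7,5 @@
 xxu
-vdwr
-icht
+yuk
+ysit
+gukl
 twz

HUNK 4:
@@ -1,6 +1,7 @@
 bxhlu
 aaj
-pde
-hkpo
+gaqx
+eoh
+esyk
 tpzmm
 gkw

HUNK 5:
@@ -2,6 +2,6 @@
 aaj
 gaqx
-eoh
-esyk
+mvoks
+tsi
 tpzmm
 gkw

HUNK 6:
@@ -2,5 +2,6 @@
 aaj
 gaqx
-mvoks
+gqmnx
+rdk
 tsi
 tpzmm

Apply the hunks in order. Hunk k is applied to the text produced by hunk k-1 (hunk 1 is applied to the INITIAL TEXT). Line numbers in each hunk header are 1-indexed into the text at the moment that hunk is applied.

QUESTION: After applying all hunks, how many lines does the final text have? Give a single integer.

Hunk 1: at line 5 remove [sqvh] add [xxu,vdwr] -> 11 lines: bxhlu aaj pde hkpo tpzmm gkw xxu vdwr icht tprlw kmj
Hunk 2: at line 9 remove [tprlw] add [twz] -> 11 lines: bxhlu aaj pde hkpo tpzmm gkw xxu vdwr icht twz kmj
Hunk 3: at line 7 remove [vdwr,icht] add [yuk,ysit,gukl] -> 12 lines: bxhlu aaj pde hkpo tpzmm gkw xxu yuk ysit gukl twz kmj
Hunk 4: at line 1 remove [pde,hkpo] add [gaqx,eoh,esyk] -> 13 lines: bxhlu aaj gaqx eoh esyk tpzmm gkw xxu yuk ysit gukl twz kmj
Hunk 5: at line 2 remove [eoh,esyk] add [mvoks,tsi] -> 13 lines: bxhlu aaj gaqx mvoks tsi tpzmm gkw xxu yuk ysit gukl twz kmj
Hunk 6: at line 2 remove [mvoks] add [gqmnx,rdk] -> 14 lines: bxhlu aaj gaqx gqmnx rdk tsi tpzmm gkw xxu yuk ysit gukl twz kmj
Final line count: 14

Answer: 14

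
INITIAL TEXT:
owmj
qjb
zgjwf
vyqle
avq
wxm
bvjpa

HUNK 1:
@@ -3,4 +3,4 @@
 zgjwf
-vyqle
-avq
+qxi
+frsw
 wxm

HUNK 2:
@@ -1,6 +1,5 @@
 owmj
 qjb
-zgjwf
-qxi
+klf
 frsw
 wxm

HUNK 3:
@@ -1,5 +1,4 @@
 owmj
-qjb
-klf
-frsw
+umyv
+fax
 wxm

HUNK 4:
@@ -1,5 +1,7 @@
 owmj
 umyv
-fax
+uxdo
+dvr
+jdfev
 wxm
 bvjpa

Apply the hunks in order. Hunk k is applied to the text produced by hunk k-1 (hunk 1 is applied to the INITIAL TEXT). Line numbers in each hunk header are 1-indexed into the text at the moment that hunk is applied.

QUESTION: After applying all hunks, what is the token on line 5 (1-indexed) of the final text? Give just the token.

Hunk 1: at line 3 remove [vyqle,avq] add [qxi,frsw] -> 7 lines: owmj qjb zgjwf qxi frsw wxm bvjpa
Hunk 2: at line 1 remove [zgjwf,qxi] add [klf] -> 6 lines: owmj qjb klf frsw wxm bvjpa
Hunk 3: at line 1 remove [qjb,klf,frsw] add [umyv,fax] -> 5 lines: owmj umyv fax wxm bvjpa
Hunk 4: at line 1 remove [fax] add [uxdo,dvr,jdfev] -> 7 lines: owmj umyv uxdo dvr jdfev wxm bvjpa
Final line 5: jdfev

Answer: jdfev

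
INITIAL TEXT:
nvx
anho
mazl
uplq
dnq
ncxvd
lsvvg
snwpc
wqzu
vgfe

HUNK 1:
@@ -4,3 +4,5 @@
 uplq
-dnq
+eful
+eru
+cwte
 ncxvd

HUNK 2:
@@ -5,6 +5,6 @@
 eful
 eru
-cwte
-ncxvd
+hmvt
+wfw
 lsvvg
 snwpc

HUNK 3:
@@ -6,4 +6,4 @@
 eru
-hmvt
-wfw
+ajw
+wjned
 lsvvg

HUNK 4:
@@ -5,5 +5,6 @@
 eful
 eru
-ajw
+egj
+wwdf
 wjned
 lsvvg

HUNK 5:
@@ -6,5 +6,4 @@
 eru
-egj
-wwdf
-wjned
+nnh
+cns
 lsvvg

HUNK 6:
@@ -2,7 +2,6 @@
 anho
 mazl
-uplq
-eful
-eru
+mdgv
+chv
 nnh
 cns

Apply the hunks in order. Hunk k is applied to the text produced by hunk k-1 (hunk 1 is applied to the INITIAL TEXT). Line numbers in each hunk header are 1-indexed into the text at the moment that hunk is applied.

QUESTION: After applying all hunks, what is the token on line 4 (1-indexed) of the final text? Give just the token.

Hunk 1: at line 4 remove [dnq] add [eful,eru,cwte] -> 12 lines: nvx anho mazl uplq eful eru cwte ncxvd lsvvg snwpc wqzu vgfe
Hunk 2: at line 5 remove [cwte,ncxvd] add [hmvt,wfw] -> 12 lines: nvx anho mazl uplq eful eru hmvt wfw lsvvg snwpc wqzu vgfe
Hunk 3: at line 6 remove [hmvt,wfw] add [ajw,wjned] -> 12 lines: nvx anho mazl uplq eful eru ajw wjned lsvvg snwpc wqzu vgfe
Hunk 4: at line 5 remove [ajw] add [egj,wwdf] -> 13 lines: nvx anho mazl uplq eful eru egj wwdf wjned lsvvg snwpc wqzu vgfe
Hunk 5: at line 6 remove [egj,wwdf,wjned] add [nnh,cns] -> 12 lines: nvx anho mazl uplq eful eru nnh cns lsvvg snwpc wqzu vgfe
Hunk 6: at line 2 remove [uplq,eful,eru] add [mdgv,chv] -> 11 lines: nvx anho mazl mdgv chv nnh cns lsvvg snwpc wqzu vgfe
Final line 4: mdgv

Answer: mdgv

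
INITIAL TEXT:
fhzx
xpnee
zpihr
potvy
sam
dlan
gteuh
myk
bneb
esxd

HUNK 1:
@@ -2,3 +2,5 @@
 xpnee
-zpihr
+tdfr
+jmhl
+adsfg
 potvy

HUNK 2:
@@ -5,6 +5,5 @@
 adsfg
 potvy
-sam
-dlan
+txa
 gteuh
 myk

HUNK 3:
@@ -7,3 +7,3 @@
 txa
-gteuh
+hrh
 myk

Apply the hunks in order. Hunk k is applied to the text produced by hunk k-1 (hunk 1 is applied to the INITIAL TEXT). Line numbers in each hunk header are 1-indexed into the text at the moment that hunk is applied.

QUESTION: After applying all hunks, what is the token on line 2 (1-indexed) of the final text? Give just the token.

Answer: xpnee

Derivation:
Hunk 1: at line 2 remove [zpihr] add [tdfr,jmhl,adsfg] -> 12 lines: fhzx xpnee tdfr jmhl adsfg potvy sam dlan gteuh myk bneb esxd
Hunk 2: at line 5 remove [sam,dlan] add [txa] -> 11 lines: fhzx xpnee tdfr jmhl adsfg potvy txa gteuh myk bneb esxd
Hunk 3: at line 7 remove [gteuh] add [hrh] -> 11 lines: fhzx xpnee tdfr jmhl adsfg potvy txa hrh myk bneb esxd
Final line 2: xpnee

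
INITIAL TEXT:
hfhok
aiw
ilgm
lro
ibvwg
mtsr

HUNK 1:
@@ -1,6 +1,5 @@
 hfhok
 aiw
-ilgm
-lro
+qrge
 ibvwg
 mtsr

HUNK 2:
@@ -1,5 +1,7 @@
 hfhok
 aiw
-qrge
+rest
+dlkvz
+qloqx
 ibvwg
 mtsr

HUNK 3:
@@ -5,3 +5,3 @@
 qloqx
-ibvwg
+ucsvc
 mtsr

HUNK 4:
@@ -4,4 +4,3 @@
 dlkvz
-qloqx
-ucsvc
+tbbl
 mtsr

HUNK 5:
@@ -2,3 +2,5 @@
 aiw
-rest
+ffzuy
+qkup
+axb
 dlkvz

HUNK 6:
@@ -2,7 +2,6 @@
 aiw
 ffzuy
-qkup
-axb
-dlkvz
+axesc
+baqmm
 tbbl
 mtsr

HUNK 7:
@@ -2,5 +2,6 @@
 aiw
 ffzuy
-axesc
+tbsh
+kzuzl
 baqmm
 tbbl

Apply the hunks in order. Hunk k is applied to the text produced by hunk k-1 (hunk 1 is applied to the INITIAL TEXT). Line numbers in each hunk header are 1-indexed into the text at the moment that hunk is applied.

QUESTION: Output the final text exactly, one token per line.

Hunk 1: at line 1 remove [ilgm,lro] add [qrge] -> 5 lines: hfhok aiw qrge ibvwg mtsr
Hunk 2: at line 1 remove [qrge] add [rest,dlkvz,qloqx] -> 7 lines: hfhok aiw rest dlkvz qloqx ibvwg mtsr
Hunk 3: at line 5 remove [ibvwg] add [ucsvc] -> 7 lines: hfhok aiw rest dlkvz qloqx ucsvc mtsr
Hunk 4: at line 4 remove [qloqx,ucsvc] add [tbbl] -> 6 lines: hfhok aiw rest dlkvz tbbl mtsr
Hunk 5: at line 2 remove [rest] add [ffzuy,qkup,axb] -> 8 lines: hfhok aiw ffzuy qkup axb dlkvz tbbl mtsr
Hunk 6: at line 2 remove [qkup,axb,dlkvz] add [axesc,baqmm] -> 7 lines: hfhok aiw ffzuy axesc baqmm tbbl mtsr
Hunk 7: at line 2 remove [axesc] add [tbsh,kzuzl] -> 8 lines: hfhok aiw ffzuy tbsh kzuzl baqmm tbbl mtsr

Answer: hfhok
aiw
ffzuy
tbsh
kzuzl
baqmm
tbbl
mtsr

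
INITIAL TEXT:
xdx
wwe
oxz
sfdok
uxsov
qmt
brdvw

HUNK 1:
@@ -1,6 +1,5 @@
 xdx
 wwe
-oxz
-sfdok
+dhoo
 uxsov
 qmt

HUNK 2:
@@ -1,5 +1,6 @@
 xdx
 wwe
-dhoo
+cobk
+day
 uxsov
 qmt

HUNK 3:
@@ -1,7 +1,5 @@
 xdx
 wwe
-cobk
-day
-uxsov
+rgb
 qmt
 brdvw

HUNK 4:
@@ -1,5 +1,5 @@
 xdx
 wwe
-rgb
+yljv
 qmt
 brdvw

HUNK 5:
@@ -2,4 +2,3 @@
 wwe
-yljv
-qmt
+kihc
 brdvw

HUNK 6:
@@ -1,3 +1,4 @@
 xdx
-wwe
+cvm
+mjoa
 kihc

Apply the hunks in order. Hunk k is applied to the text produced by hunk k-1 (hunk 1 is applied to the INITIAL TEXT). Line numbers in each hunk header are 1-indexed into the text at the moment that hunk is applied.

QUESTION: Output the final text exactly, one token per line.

Hunk 1: at line 1 remove [oxz,sfdok] add [dhoo] -> 6 lines: xdx wwe dhoo uxsov qmt brdvw
Hunk 2: at line 1 remove [dhoo] add [cobk,day] -> 7 lines: xdx wwe cobk day uxsov qmt brdvw
Hunk 3: at line 1 remove [cobk,day,uxsov] add [rgb] -> 5 lines: xdx wwe rgb qmt brdvw
Hunk 4: at line 1 remove [rgb] add [yljv] -> 5 lines: xdx wwe yljv qmt brdvw
Hunk 5: at line 2 remove [yljv,qmt] add [kihc] -> 4 lines: xdx wwe kihc brdvw
Hunk 6: at line 1 remove [wwe] add [cvm,mjoa] -> 5 lines: xdx cvm mjoa kihc brdvw

Answer: xdx
cvm
mjoa
kihc
brdvw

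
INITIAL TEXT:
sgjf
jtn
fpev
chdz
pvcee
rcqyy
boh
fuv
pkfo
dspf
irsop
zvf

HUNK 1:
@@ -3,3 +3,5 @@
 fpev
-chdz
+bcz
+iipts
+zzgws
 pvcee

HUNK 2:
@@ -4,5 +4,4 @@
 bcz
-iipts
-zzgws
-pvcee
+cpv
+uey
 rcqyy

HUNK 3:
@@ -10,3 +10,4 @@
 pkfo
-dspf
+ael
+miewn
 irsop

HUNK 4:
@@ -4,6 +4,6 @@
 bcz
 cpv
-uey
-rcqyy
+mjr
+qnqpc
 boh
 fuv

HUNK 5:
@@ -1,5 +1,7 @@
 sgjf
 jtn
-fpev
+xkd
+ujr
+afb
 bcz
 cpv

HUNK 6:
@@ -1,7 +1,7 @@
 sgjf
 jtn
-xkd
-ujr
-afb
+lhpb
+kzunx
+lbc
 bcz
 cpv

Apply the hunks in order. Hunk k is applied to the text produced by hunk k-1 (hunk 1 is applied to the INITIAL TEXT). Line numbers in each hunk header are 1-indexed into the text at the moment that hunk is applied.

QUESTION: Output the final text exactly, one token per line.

Answer: sgjf
jtn
lhpb
kzunx
lbc
bcz
cpv
mjr
qnqpc
boh
fuv
pkfo
ael
miewn
irsop
zvf

Derivation:
Hunk 1: at line 3 remove [chdz] add [bcz,iipts,zzgws] -> 14 lines: sgjf jtn fpev bcz iipts zzgws pvcee rcqyy boh fuv pkfo dspf irsop zvf
Hunk 2: at line 4 remove [iipts,zzgws,pvcee] add [cpv,uey] -> 13 lines: sgjf jtn fpev bcz cpv uey rcqyy boh fuv pkfo dspf irsop zvf
Hunk 3: at line 10 remove [dspf] add [ael,miewn] -> 14 lines: sgjf jtn fpev bcz cpv uey rcqyy boh fuv pkfo ael miewn irsop zvf
Hunk 4: at line 4 remove [uey,rcqyy] add [mjr,qnqpc] -> 14 lines: sgjf jtn fpev bcz cpv mjr qnqpc boh fuv pkfo ael miewn irsop zvf
Hunk 5: at line 1 remove [fpev] add [xkd,ujr,afb] -> 16 lines: sgjf jtn xkd ujr afb bcz cpv mjr qnqpc boh fuv pkfo ael miewn irsop zvf
Hunk 6: at line 1 remove [xkd,ujr,afb] add [lhpb,kzunx,lbc] -> 16 lines: sgjf jtn lhpb kzunx lbc bcz cpv mjr qnqpc boh fuv pkfo ael miewn irsop zvf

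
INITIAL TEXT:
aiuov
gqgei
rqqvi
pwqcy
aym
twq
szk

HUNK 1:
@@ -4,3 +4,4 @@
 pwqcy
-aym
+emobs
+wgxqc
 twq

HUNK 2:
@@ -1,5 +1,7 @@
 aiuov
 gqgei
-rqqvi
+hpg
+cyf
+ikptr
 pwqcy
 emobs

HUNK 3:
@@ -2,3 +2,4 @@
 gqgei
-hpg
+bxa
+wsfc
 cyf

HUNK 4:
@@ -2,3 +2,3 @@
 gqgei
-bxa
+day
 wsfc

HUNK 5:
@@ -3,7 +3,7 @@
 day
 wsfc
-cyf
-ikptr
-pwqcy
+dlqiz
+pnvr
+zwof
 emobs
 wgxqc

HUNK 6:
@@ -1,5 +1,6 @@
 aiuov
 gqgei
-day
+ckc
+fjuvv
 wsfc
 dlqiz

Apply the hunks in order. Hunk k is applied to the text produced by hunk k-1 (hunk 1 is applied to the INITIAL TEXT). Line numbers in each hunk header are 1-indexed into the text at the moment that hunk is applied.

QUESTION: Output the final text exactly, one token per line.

Answer: aiuov
gqgei
ckc
fjuvv
wsfc
dlqiz
pnvr
zwof
emobs
wgxqc
twq
szk

Derivation:
Hunk 1: at line 4 remove [aym] add [emobs,wgxqc] -> 8 lines: aiuov gqgei rqqvi pwqcy emobs wgxqc twq szk
Hunk 2: at line 1 remove [rqqvi] add [hpg,cyf,ikptr] -> 10 lines: aiuov gqgei hpg cyf ikptr pwqcy emobs wgxqc twq szk
Hunk 3: at line 2 remove [hpg] add [bxa,wsfc] -> 11 lines: aiuov gqgei bxa wsfc cyf ikptr pwqcy emobs wgxqc twq szk
Hunk 4: at line 2 remove [bxa] add [day] -> 11 lines: aiuov gqgei day wsfc cyf ikptr pwqcy emobs wgxqc twq szk
Hunk 5: at line 3 remove [cyf,ikptr,pwqcy] add [dlqiz,pnvr,zwof] -> 11 lines: aiuov gqgei day wsfc dlqiz pnvr zwof emobs wgxqc twq szk
Hunk 6: at line 1 remove [day] add [ckc,fjuvv] -> 12 lines: aiuov gqgei ckc fjuvv wsfc dlqiz pnvr zwof emobs wgxqc twq szk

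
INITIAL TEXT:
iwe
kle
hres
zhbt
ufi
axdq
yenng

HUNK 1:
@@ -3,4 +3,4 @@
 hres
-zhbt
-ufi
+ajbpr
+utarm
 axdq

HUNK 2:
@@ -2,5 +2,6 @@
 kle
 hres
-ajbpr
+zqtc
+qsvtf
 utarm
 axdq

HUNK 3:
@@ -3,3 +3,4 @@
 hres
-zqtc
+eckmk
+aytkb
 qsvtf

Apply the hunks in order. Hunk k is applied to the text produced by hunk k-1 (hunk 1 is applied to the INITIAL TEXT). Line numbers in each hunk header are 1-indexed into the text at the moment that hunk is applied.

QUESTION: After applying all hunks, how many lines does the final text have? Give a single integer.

Answer: 9

Derivation:
Hunk 1: at line 3 remove [zhbt,ufi] add [ajbpr,utarm] -> 7 lines: iwe kle hres ajbpr utarm axdq yenng
Hunk 2: at line 2 remove [ajbpr] add [zqtc,qsvtf] -> 8 lines: iwe kle hres zqtc qsvtf utarm axdq yenng
Hunk 3: at line 3 remove [zqtc] add [eckmk,aytkb] -> 9 lines: iwe kle hres eckmk aytkb qsvtf utarm axdq yenng
Final line count: 9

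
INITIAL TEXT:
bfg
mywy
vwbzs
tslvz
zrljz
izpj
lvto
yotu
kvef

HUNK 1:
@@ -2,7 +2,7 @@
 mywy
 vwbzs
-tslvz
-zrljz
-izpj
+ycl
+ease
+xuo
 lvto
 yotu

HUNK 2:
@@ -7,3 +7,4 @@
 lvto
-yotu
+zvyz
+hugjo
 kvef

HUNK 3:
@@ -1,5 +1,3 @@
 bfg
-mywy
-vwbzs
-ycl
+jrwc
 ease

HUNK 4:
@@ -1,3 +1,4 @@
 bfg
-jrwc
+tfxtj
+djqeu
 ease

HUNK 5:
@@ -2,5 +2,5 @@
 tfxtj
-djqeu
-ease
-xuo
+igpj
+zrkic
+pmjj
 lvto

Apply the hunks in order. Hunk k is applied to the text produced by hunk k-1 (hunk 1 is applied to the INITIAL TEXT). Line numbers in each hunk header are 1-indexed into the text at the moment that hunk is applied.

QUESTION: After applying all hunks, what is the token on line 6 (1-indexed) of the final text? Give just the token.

Answer: lvto

Derivation:
Hunk 1: at line 2 remove [tslvz,zrljz,izpj] add [ycl,ease,xuo] -> 9 lines: bfg mywy vwbzs ycl ease xuo lvto yotu kvef
Hunk 2: at line 7 remove [yotu] add [zvyz,hugjo] -> 10 lines: bfg mywy vwbzs ycl ease xuo lvto zvyz hugjo kvef
Hunk 3: at line 1 remove [mywy,vwbzs,ycl] add [jrwc] -> 8 lines: bfg jrwc ease xuo lvto zvyz hugjo kvef
Hunk 4: at line 1 remove [jrwc] add [tfxtj,djqeu] -> 9 lines: bfg tfxtj djqeu ease xuo lvto zvyz hugjo kvef
Hunk 5: at line 2 remove [djqeu,ease,xuo] add [igpj,zrkic,pmjj] -> 9 lines: bfg tfxtj igpj zrkic pmjj lvto zvyz hugjo kvef
Final line 6: lvto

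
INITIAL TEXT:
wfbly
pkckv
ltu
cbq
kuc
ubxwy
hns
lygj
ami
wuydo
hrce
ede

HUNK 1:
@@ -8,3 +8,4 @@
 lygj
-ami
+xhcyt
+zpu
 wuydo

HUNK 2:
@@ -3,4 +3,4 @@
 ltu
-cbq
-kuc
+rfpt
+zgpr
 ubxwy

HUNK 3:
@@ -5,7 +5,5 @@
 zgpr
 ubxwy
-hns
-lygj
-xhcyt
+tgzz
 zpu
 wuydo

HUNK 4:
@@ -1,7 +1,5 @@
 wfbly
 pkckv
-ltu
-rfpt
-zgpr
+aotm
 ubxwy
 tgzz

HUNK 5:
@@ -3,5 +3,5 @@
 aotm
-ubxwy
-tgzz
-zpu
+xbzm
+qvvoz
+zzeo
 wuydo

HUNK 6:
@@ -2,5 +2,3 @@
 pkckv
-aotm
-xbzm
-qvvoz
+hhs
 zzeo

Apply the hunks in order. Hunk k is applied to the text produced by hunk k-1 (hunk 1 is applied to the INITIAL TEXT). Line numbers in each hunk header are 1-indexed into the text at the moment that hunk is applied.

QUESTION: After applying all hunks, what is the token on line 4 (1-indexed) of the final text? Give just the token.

Answer: zzeo

Derivation:
Hunk 1: at line 8 remove [ami] add [xhcyt,zpu] -> 13 lines: wfbly pkckv ltu cbq kuc ubxwy hns lygj xhcyt zpu wuydo hrce ede
Hunk 2: at line 3 remove [cbq,kuc] add [rfpt,zgpr] -> 13 lines: wfbly pkckv ltu rfpt zgpr ubxwy hns lygj xhcyt zpu wuydo hrce ede
Hunk 3: at line 5 remove [hns,lygj,xhcyt] add [tgzz] -> 11 lines: wfbly pkckv ltu rfpt zgpr ubxwy tgzz zpu wuydo hrce ede
Hunk 4: at line 1 remove [ltu,rfpt,zgpr] add [aotm] -> 9 lines: wfbly pkckv aotm ubxwy tgzz zpu wuydo hrce ede
Hunk 5: at line 3 remove [ubxwy,tgzz,zpu] add [xbzm,qvvoz,zzeo] -> 9 lines: wfbly pkckv aotm xbzm qvvoz zzeo wuydo hrce ede
Hunk 6: at line 2 remove [aotm,xbzm,qvvoz] add [hhs] -> 7 lines: wfbly pkckv hhs zzeo wuydo hrce ede
Final line 4: zzeo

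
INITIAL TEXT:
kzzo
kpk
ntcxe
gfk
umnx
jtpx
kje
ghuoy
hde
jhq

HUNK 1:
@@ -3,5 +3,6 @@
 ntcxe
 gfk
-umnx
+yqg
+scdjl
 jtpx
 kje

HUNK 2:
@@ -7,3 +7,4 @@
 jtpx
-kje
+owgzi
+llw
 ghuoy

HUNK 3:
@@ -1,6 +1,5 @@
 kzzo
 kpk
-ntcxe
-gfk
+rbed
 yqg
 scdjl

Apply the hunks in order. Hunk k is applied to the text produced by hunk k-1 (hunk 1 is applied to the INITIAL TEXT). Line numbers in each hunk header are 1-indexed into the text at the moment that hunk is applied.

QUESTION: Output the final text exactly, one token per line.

Hunk 1: at line 3 remove [umnx] add [yqg,scdjl] -> 11 lines: kzzo kpk ntcxe gfk yqg scdjl jtpx kje ghuoy hde jhq
Hunk 2: at line 7 remove [kje] add [owgzi,llw] -> 12 lines: kzzo kpk ntcxe gfk yqg scdjl jtpx owgzi llw ghuoy hde jhq
Hunk 3: at line 1 remove [ntcxe,gfk] add [rbed] -> 11 lines: kzzo kpk rbed yqg scdjl jtpx owgzi llw ghuoy hde jhq

Answer: kzzo
kpk
rbed
yqg
scdjl
jtpx
owgzi
llw
ghuoy
hde
jhq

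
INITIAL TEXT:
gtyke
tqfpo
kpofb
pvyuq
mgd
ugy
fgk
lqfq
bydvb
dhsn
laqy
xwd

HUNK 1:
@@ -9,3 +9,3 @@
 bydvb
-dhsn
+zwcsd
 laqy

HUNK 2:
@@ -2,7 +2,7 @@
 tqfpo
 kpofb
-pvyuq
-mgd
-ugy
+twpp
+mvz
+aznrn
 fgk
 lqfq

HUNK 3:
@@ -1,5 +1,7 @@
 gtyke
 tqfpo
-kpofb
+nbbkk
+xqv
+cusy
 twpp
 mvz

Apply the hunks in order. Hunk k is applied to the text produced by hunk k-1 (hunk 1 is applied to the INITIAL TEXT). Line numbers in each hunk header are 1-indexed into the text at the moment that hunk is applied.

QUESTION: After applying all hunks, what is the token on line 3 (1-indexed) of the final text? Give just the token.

Answer: nbbkk

Derivation:
Hunk 1: at line 9 remove [dhsn] add [zwcsd] -> 12 lines: gtyke tqfpo kpofb pvyuq mgd ugy fgk lqfq bydvb zwcsd laqy xwd
Hunk 2: at line 2 remove [pvyuq,mgd,ugy] add [twpp,mvz,aznrn] -> 12 lines: gtyke tqfpo kpofb twpp mvz aznrn fgk lqfq bydvb zwcsd laqy xwd
Hunk 3: at line 1 remove [kpofb] add [nbbkk,xqv,cusy] -> 14 lines: gtyke tqfpo nbbkk xqv cusy twpp mvz aznrn fgk lqfq bydvb zwcsd laqy xwd
Final line 3: nbbkk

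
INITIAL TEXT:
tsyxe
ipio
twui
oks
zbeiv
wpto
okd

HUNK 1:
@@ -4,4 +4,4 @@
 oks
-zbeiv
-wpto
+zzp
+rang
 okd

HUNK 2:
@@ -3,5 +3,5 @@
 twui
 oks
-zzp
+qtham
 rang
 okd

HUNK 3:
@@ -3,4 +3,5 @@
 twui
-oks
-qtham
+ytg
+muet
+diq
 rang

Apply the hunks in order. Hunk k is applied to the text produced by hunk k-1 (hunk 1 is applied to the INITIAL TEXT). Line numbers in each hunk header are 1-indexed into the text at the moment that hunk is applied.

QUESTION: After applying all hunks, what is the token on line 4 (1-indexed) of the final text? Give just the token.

Answer: ytg

Derivation:
Hunk 1: at line 4 remove [zbeiv,wpto] add [zzp,rang] -> 7 lines: tsyxe ipio twui oks zzp rang okd
Hunk 2: at line 3 remove [zzp] add [qtham] -> 7 lines: tsyxe ipio twui oks qtham rang okd
Hunk 3: at line 3 remove [oks,qtham] add [ytg,muet,diq] -> 8 lines: tsyxe ipio twui ytg muet diq rang okd
Final line 4: ytg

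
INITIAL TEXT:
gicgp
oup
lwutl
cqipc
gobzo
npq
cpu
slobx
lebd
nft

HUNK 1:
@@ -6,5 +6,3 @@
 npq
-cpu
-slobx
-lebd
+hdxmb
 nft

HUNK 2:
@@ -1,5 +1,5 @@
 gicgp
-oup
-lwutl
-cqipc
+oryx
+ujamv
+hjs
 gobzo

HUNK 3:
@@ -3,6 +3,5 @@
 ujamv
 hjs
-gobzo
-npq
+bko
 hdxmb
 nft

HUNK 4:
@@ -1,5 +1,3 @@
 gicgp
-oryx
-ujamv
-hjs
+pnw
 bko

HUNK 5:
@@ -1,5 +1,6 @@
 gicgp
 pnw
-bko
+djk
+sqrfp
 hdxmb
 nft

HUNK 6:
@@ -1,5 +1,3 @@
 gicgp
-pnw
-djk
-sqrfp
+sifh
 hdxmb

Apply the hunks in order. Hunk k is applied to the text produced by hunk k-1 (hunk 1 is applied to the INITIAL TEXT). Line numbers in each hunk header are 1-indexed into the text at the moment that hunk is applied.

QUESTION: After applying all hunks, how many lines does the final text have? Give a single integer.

Hunk 1: at line 6 remove [cpu,slobx,lebd] add [hdxmb] -> 8 lines: gicgp oup lwutl cqipc gobzo npq hdxmb nft
Hunk 2: at line 1 remove [oup,lwutl,cqipc] add [oryx,ujamv,hjs] -> 8 lines: gicgp oryx ujamv hjs gobzo npq hdxmb nft
Hunk 3: at line 3 remove [gobzo,npq] add [bko] -> 7 lines: gicgp oryx ujamv hjs bko hdxmb nft
Hunk 4: at line 1 remove [oryx,ujamv,hjs] add [pnw] -> 5 lines: gicgp pnw bko hdxmb nft
Hunk 5: at line 1 remove [bko] add [djk,sqrfp] -> 6 lines: gicgp pnw djk sqrfp hdxmb nft
Hunk 6: at line 1 remove [pnw,djk,sqrfp] add [sifh] -> 4 lines: gicgp sifh hdxmb nft
Final line count: 4

Answer: 4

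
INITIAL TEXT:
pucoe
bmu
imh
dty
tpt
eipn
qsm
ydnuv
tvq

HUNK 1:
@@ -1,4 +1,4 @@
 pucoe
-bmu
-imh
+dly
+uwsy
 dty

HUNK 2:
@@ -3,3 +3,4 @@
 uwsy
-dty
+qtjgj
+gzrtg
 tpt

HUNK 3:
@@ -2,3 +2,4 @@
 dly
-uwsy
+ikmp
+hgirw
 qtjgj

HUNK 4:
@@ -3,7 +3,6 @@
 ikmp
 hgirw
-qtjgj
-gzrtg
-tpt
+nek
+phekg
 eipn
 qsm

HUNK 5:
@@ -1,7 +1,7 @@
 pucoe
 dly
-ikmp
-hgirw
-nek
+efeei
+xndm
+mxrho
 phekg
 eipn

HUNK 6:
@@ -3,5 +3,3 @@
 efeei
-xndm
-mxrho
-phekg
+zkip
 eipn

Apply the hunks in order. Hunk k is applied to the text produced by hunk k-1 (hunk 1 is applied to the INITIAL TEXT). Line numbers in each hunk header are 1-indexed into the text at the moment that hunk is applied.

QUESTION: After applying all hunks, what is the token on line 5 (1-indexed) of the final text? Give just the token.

Answer: eipn

Derivation:
Hunk 1: at line 1 remove [bmu,imh] add [dly,uwsy] -> 9 lines: pucoe dly uwsy dty tpt eipn qsm ydnuv tvq
Hunk 2: at line 3 remove [dty] add [qtjgj,gzrtg] -> 10 lines: pucoe dly uwsy qtjgj gzrtg tpt eipn qsm ydnuv tvq
Hunk 3: at line 2 remove [uwsy] add [ikmp,hgirw] -> 11 lines: pucoe dly ikmp hgirw qtjgj gzrtg tpt eipn qsm ydnuv tvq
Hunk 4: at line 3 remove [qtjgj,gzrtg,tpt] add [nek,phekg] -> 10 lines: pucoe dly ikmp hgirw nek phekg eipn qsm ydnuv tvq
Hunk 5: at line 1 remove [ikmp,hgirw,nek] add [efeei,xndm,mxrho] -> 10 lines: pucoe dly efeei xndm mxrho phekg eipn qsm ydnuv tvq
Hunk 6: at line 3 remove [xndm,mxrho,phekg] add [zkip] -> 8 lines: pucoe dly efeei zkip eipn qsm ydnuv tvq
Final line 5: eipn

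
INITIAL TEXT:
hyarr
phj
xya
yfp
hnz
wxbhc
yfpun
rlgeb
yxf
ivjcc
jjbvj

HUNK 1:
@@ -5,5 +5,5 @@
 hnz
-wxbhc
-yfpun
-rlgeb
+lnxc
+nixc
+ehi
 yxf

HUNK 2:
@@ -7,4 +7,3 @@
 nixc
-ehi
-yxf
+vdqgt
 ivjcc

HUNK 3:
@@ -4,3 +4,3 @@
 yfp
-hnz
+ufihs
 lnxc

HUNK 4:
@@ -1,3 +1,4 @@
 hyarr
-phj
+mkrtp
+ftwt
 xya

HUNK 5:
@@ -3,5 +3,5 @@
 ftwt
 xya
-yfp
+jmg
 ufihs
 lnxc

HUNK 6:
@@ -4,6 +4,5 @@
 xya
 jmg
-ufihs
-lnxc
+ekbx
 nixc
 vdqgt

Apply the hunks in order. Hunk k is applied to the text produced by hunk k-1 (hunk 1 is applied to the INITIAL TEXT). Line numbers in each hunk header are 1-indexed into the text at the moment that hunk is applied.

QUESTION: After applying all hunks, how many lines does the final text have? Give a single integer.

Hunk 1: at line 5 remove [wxbhc,yfpun,rlgeb] add [lnxc,nixc,ehi] -> 11 lines: hyarr phj xya yfp hnz lnxc nixc ehi yxf ivjcc jjbvj
Hunk 2: at line 7 remove [ehi,yxf] add [vdqgt] -> 10 lines: hyarr phj xya yfp hnz lnxc nixc vdqgt ivjcc jjbvj
Hunk 3: at line 4 remove [hnz] add [ufihs] -> 10 lines: hyarr phj xya yfp ufihs lnxc nixc vdqgt ivjcc jjbvj
Hunk 4: at line 1 remove [phj] add [mkrtp,ftwt] -> 11 lines: hyarr mkrtp ftwt xya yfp ufihs lnxc nixc vdqgt ivjcc jjbvj
Hunk 5: at line 3 remove [yfp] add [jmg] -> 11 lines: hyarr mkrtp ftwt xya jmg ufihs lnxc nixc vdqgt ivjcc jjbvj
Hunk 6: at line 4 remove [ufihs,lnxc] add [ekbx] -> 10 lines: hyarr mkrtp ftwt xya jmg ekbx nixc vdqgt ivjcc jjbvj
Final line count: 10

Answer: 10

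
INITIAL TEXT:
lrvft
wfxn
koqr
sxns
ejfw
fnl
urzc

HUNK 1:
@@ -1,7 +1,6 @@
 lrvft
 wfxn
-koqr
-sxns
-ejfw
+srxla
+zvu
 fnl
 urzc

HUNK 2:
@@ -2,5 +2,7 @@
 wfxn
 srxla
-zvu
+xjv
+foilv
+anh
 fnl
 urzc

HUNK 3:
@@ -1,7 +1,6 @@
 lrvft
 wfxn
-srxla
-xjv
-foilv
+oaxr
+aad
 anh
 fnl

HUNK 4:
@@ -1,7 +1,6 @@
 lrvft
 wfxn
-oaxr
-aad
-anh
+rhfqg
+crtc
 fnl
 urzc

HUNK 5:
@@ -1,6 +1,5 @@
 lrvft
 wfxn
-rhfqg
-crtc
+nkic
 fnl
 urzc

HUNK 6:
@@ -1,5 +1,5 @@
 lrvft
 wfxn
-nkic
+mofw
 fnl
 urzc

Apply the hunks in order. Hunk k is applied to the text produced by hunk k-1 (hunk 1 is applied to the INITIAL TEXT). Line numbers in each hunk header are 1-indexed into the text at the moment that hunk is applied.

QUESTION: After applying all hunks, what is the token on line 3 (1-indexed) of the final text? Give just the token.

Hunk 1: at line 1 remove [koqr,sxns,ejfw] add [srxla,zvu] -> 6 lines: lrvft wfxn srxla zvu fnl urzc
Hunk 2: at line 2 remove [zvu] add [xjv,foilv,anh] -> 8 lines: lrvft wfxn srxla xjv foilv anh fnl urzc
Hunk 3: at line 1 remove [srxla,xjv,foilv] add [oaxr,aad] -> 7 lines: lrvft wfxn oaxr aad anh fnl urzc
Hunk 4: at line 1 remove [oaxr,aad,anh] add [rhfqg,crtc] -> 6 lines: lrvft wfxn rhfqg crtc fnl urzc
Hunk 5: at line 1 remove [rhfqg,crtc] add [nkic] -> 5 lines: lrvft wfxn nkic fnl urzc
Hunk 6: at line 1 remove [nkic] add [mofw] -> 5 lines: lrvft wfxn mofw fnl urzc
Final line 3: mofw

Answer: mofw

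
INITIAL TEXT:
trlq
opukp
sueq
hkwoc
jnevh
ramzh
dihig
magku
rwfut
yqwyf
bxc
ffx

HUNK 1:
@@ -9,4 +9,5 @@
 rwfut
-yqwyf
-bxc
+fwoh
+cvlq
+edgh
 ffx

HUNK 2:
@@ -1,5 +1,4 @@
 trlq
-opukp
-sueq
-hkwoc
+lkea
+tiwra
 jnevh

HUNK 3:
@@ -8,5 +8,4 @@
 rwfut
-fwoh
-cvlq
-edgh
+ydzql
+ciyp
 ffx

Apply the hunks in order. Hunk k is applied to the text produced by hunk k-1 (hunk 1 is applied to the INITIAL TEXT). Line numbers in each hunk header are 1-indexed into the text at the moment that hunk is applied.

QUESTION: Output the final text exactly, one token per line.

Answer: trlq
lkea
tiwra
jnevh
ramzh
dihig
magku
rwfut
ydzql
ciyp
ffx

Derivation:
Hunk 1: at line 9 remove [yqwyf,bxc] add [fwoh,cvlq,edgh] -> 13 lines: trlq opukp sueq hkwoc jnevh ramzh dihig magku rwfut fwoh cvlq edgh ffx
Hunk 2: at line 1 remove [opukp,sueq,hkwoc] add [lkea,tiwra] -> 12 lines: trlq lkea tiwra jnevh ramzh dihig magku rwfut fwoh cvlq edgh ffx
Hunk 3: at line 8 remove [fwoh,cvlq,edgh] add [ydzql,ciyp] -> 11 lines: trlq lkea tiwra jnevh ramzh dihig magku rwfut ydzql ciyp ffx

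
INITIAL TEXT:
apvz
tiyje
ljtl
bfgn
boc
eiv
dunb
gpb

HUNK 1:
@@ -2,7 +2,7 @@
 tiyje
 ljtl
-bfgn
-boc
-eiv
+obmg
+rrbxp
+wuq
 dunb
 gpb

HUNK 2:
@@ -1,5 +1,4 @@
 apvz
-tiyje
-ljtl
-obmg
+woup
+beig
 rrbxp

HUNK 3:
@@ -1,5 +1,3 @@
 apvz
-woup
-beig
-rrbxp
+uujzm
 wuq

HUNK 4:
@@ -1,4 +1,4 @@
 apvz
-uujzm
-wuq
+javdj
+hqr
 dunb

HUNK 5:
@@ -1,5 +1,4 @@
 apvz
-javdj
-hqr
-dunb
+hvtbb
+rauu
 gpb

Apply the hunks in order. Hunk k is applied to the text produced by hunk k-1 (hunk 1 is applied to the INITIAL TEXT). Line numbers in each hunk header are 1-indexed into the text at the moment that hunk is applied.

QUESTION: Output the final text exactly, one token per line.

Hunk 1: at line 2 remove [bfgn,boc,eiv] add [obmg,rrbxp,wuq] -> 8 lines: apvz tiyje ljtl obmg rrbxp wuq dunb gpb
Hunk 2: at line 1 remove [tiyje,ljtl,obmg] add [woup,beig] -> 7 lines: apvz woup beig rrbxp wuq dunb gpb
Hunk 3: at line 1 remove [woup,beig,rrbxp] add [uujzm] -> 5 lines: apvz uujzm wuq dunb gpb
Hunk 4: at line 1 remove [uujzm,wuq] add [javdj,hqr] -> 5 lines: apvz javdj hqr dunb gpb
Hunk 5: at line 1 remove [javdj,hqr,dunb] add [hvtbb,rauu] -> 4 lines: apvz hvtbb rauu gpb

Answer: apvz
hvtbb
rauu
gpb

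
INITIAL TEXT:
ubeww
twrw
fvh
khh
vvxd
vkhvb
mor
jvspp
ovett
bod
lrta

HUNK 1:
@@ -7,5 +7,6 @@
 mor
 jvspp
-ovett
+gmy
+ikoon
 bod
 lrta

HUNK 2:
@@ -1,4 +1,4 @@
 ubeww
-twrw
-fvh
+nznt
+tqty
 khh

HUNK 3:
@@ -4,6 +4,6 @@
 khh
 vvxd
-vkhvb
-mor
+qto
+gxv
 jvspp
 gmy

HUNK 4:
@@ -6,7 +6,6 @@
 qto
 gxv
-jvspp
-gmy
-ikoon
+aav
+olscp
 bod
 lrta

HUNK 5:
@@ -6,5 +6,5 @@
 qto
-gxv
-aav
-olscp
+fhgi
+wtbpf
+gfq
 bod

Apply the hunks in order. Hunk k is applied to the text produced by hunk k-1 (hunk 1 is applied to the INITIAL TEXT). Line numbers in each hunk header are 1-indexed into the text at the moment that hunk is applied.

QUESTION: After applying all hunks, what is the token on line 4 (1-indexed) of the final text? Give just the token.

Answer: khh

Derivation:
Hunk 1: at line 7 remove [ovett] add [gmy,ikoon] -> 12 lines: ubeww twrw fvh khh vvxd vkhvb mor jvspp gmy ikoon bod lrta
Hunk 2: at line 1 remove [twrw,fvh] add [nznt,tqty] -> 12 lines: ubeww nznt tqty khh vvxd vkhvb mor jvspp gmy ikoon bod lrta
Hunk 3: at line 4 remove [vkhvb,mor] add [qto,gxv] -> 12 lines: ubeww nznt tqty khh vvxd qto gxv jvspp gmy ikoon bod lrta
Hunk 4: at line 6 remove [jvspp,gmy,ikoon] add [aav,olscp] -> 11 lines: ubeww nznt tqty khh vvxd qto gxv aav olscp bod lrta
Hunk 5: at line 6 remove [gxv,aav,olscp] add [fhgi,wtbpf,gfq] -> 11 lines: ubeww nznt tqty khh vvxd qto fhgi wtbpf gfq bod lrta
Final line 4: khh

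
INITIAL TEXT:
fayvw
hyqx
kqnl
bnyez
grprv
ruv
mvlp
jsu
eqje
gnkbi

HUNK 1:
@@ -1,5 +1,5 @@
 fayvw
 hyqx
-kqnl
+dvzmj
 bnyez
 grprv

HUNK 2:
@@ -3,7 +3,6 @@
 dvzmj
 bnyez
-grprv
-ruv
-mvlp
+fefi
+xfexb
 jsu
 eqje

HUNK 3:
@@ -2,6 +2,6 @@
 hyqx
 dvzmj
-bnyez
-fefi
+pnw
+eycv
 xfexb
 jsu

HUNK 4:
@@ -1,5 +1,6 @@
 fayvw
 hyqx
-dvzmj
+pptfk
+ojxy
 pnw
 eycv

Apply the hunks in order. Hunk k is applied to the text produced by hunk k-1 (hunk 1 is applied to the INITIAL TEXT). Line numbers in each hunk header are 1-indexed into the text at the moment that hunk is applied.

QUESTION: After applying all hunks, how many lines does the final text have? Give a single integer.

Hunk 1: at line 1 remove [kqnl] add [dvzmj] -> 10 lines: fayvw hyqx dvzmj bnyez grprv ruv mvlp jsu eqje gnkbi
Hunk 2: at line 3 remove [grprv,ruv,mvlp] add [fefi,xfexb] -> 9 lines: fayvw hyqx dvzmj bnyez fefi xfexb jsu eqje gnkbi
Hunk 3: at line 2 remove [bnyez,fefi] add [pnw,eycv] -> 9 lines: fayvw hyqx dvzmj pnw eycv xfexb jsu eqje gnkbi
Hunk 4: at line 1 remove [dvzmj] add [pptfk,ojxy] -> 10 lines: fayvw hyqx pptfk ojxy pnw eycv xfexb jsu eqje gnkbi
Final line count: 10

Answer: 10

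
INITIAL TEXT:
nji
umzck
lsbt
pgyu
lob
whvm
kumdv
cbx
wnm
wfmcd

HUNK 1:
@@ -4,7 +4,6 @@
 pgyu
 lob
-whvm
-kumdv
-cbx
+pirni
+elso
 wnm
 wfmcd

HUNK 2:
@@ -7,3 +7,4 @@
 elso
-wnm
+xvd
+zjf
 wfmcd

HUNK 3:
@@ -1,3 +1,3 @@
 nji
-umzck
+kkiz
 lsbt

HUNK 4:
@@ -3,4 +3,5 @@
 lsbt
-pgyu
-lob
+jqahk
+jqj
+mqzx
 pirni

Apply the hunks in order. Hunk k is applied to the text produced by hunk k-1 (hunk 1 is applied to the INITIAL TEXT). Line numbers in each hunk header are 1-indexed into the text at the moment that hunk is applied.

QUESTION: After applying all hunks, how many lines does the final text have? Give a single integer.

Answer: 11

Derivation:
Hunk 1: at line 4 remove [whvm,kumdv,cbx] add [pirni,elso] -> 9 lines: nji umzck lsbt pgyu lob pirni elso wnm wfmcd
Hunk 2: at line 7 remove [wnm] add [xvd,zjf] -> 10 lines: nji umzck lsbt pgyu lob pirni elso xvd zjf wfmcd
Hunk 3: at line 1 remove [umzck] add [kkiz] -> 10 lines: nji kkiz lsbt pgyu lob pirni elso xvd zjf wfmcd
Hunk 4: at line 3 remove [pgyu,lob] add [jqahk,jqj,mqzx] -> 11 lines: nji kkiz lsbt jqahk jqj mqzx pirni elso xvd zjf wfmcd
Final line count: 11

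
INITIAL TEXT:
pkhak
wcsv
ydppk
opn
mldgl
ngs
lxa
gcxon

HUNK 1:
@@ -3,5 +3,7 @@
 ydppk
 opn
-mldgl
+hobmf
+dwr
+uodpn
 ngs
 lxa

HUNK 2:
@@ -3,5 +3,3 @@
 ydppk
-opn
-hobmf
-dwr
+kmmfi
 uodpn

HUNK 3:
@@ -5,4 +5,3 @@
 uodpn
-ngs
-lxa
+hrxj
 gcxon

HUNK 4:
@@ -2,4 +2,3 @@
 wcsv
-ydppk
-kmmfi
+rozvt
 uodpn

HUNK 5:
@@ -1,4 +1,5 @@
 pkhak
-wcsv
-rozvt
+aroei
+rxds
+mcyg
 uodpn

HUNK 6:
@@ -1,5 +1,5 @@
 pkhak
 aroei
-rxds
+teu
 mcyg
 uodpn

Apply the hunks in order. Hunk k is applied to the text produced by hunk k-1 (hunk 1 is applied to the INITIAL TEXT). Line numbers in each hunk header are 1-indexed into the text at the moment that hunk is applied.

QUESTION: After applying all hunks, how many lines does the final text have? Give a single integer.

Answer: 7

Derivation:
Hunk 1: at line 3 remove [mldgl] add [hobmf,dwr,uodpn] -> 10 lines: pkhak wcsv ydppk opn hobmf dwr uodpn ngs lxa gcxon
Hunk 2: at line 3 remove [opn,hobmf,dwr] add [kmmfi] -> 8 lines: pkhak wcsv ydppk kmmfi uodpn ngs lxa gcxon
Hunk 3: at line 5 remove [ngs,lxa] add [hrxj] -> 7 lines: pkhak wcsv ydppk kmmfi uodpn hrxj gcxon
Hunk 4: at line 2 remove [ydppk,kmmfi] add [rozvt] -> 6 lines: pkhak wcsv rozvt uodpn hrxj gcxon
Hunk 5: at line 1 remove [wcsv,rozvt] add [aroei,rxds,mcyg] -> 7 lines: pkhak aroei rxds mcyg uodpn hrxj gcxon
Hunk 6: at line 1 remove [rxds] add [teu] -> 7 lines: pkhak aroei teu mcyg uodpn hrxj gcxon
Final line count: 7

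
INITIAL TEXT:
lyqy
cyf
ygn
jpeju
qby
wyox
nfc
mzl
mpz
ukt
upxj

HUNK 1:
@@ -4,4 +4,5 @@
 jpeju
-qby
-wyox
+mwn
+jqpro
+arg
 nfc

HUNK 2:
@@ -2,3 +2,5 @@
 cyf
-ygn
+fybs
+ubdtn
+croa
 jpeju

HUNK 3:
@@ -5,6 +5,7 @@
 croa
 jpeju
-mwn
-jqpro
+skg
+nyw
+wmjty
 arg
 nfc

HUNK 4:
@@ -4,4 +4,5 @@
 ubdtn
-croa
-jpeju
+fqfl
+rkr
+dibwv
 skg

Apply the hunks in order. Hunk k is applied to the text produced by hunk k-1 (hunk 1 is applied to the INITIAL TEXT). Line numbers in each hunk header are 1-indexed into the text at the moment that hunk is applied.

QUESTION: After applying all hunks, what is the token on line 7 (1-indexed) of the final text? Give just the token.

Answer: dibwv

Derivation:
Hunk 1: at line 4 remove [qby,wyox] add [mwn,jqpro,arg] -> 12 lines: lyqy cyf ygn jpeju mwn jqpro arg nfc mzl mpz ukt upxj
Hunk 2: at line 2 remove [ygn] add [fybs,ubdtn,croa] -> 14 lines: lyqy cyf fybs ubdtn croa jpeju mwn jqpro arg nfc mzl mpz ukt upxj
Hunk 3: at line 5 remove [mwn,jqpro] add [skg,nyw,wmjty] -> 15 lines: lyqy cyf fybs ubdtn croa jpeju skg nyw wmjty arg nfc mzl mpz ukt upxj
Hunk 4: at line 4 remove [croa,jpeju] add [fqfl,rkr,dibwv] -> 16 lines: lyqy cyf fybs ubdtn fqfl rkr dibwv skg nyw wmjty arg nfc mzl mpz ukt upxj
Final line 7: dibwv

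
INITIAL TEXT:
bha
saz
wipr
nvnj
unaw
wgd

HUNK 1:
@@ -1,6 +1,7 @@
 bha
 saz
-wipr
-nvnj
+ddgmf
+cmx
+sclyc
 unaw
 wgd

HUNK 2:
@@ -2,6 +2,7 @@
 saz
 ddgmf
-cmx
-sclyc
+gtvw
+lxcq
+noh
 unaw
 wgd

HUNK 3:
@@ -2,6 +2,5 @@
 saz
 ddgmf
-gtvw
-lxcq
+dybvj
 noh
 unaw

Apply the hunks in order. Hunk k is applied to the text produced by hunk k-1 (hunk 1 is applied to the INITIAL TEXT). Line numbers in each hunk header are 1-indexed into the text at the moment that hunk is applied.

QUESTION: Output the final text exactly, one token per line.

Hunk 1: at line 1 remove [wipr,nvnj] add [ddgmf,cmx,sclyc] -> 7 lines: bha saz ddgmf cmx sclyc unaw wgd
Hunk 2: at line 2 remove [cmx,sclyc] add [gtvw,lxcq,noh] -> 8 lines: bha saz ddgmf gtvw lxcq noh unaw wgd
Hunk 3: at line 2 remove [gtvw,lxcq] add [dybvj] -> 7 lines: bha saz ddgmf dybvj noh unaw wgd

Answer: bha
saz
ddgmf
dybvj
noh
unaw
wgd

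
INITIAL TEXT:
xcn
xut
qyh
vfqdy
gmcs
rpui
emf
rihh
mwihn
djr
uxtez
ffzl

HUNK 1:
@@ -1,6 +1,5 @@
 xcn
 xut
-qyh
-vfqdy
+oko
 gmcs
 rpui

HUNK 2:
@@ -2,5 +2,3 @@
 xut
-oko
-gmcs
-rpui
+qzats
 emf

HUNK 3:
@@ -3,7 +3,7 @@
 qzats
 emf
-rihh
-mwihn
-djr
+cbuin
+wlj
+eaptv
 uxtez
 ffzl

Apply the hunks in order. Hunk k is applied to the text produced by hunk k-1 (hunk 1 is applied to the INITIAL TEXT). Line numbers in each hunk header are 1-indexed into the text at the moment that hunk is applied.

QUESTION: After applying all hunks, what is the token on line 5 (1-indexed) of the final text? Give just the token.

Hunk 1: at line 1 remove [qyh,vfqdy] add [oko] -> 11 lines: xcn xut oko gmcs rpui emf rihh mwihn djr uxtez ffzl
Hunk 2: at line 2 remove [oko,gmcs,rpui] add [qzats] -> 9 lines: xcn xut qzats emf rihh mwihn djr uxtez ffzl
Hunk 3: at line 3 remove [rihh,mwihn,djr] add [cbuin,wlj,eaptv] -> 9 lines: xcn xut qzats emf cbuin wlj eaptv uxtez ffzl
Final line 5: cbuin

Answer: cbuin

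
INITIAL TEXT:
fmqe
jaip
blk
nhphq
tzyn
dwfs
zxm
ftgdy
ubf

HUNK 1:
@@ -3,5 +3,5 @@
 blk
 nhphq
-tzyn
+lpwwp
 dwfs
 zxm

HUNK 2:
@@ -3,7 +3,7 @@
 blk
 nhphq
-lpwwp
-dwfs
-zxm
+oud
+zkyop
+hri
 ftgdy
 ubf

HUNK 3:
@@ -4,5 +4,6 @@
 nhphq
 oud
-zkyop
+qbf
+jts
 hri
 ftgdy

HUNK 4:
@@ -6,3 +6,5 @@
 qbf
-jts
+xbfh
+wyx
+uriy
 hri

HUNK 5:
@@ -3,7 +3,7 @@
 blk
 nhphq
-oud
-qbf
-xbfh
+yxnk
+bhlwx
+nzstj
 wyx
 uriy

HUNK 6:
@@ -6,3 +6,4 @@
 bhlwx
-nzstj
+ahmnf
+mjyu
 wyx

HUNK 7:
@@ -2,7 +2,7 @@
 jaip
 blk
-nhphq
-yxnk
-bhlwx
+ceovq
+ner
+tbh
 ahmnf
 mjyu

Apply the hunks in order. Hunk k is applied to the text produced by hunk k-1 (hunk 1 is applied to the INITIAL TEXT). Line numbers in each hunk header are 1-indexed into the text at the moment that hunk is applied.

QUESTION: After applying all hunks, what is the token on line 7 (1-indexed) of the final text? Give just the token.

Answer: ahmnf

Derivation:
Hunk 1: at line 3 remove [tzyn] add [lpwwp] -> 9 lines: fmqe jaip blk nhphq lpwwp dwfs zxm ftgdy ubf
Hunk 2: at line 3 remove [lpwwp,dwfs,zxm] add [oud,zkyop,hri] -> 9 lines: fmqe jaip blk nhphq oud zkyop hri ftgdy ubf
Hunk 3: at line 4 remove [zkyop] add [qbf,jts] -> 10 lines: fmqe jaip blk nhphq oud qbf jts hri ftgdy ubf
Hunk 4: at line 6 remove [jts] add [xbfh,wyx,uriy] -> 12 lines: fmqe jaip blk nhphq oud qbf xbfh wyx uriy hri ftgdy ubf
Hunk 5: at line 3 remove [oud,qbf,xbfh] add [yxnk,bhlwx,nzstj] -> 12 lines: fmqe jaip blk nhphq yxnk bhlwx nzstj wyx uriy hri ftgdy ubf
Hunk 6: at line 6 remove [nzstj] add [ahmnf,mjyu] -> 13 lines: fmqe jaip blk nhphq yxnk bhlwx ahmnf mjyu wyx uriy hri ftgdy ubf
Hunk 7: at line 2 remove [nhphq,yxnk,bhlwx] add [ceovq,ner,tbh] -> 13 lines: fmqe jaip blk ceovq ner tbh ahmnf mjyu wyx uriy hri ftgdy ubf
Final line 7: ahmnf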